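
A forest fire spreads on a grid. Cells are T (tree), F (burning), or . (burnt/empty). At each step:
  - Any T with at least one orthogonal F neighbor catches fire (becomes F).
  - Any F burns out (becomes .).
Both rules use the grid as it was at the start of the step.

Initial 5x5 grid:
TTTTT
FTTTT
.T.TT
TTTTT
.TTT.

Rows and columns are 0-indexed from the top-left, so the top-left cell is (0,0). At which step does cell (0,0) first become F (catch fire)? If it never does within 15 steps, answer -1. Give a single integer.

Step 1: cell (0,0)='F' (+2 fires, +1 burnt)
  -> target ignites at step 1
Step 2: cell (0,0)='.' (+3 fires, +2 burnt)
Step 3: cell (0,0)='.' (+3 fires, +3 burnt)
Step 4: cell (0,0)='.' (+6 fires, +3 burnt)
Step 5: cell (0,0)='.' (+4 fires, +6 burnt)
Step 6: cell (0,0)='.' (+2 fires, +4 burnt)
Step 7: cell (0,0)='.' (+0 fires, +2 burnt)
  fire out at step 7

1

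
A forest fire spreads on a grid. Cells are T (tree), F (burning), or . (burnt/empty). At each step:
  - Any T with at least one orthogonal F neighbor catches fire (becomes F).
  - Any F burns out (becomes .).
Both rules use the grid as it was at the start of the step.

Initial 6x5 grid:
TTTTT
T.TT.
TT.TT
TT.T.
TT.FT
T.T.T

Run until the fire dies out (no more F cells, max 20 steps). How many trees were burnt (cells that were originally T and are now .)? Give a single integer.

Step 1: +2 fires, +1 burnt (F count now 2)
Step 2: +2 fires, +2 burnt (F count now 2)
Step 3: +2 fires, +2 burnt (F count now 2)
Step 4: +2 fires, +2 burnt (F count now 2)
Step 5: +2 fires, +2 burnt (F count now 2)
Step 6: +1 fires, +2 burnt (F count now 1)
Step 7: +1 fires, +1 burnt (F count now 1)
Step 8: +1 fires, +1 burnt (F count now 1)
Step 9: +1 fires, +1 burnt (F count now 1)
Step 10: +2 fires, +1 burnt (F count now 2)
Step 11: +2 fires, +2 burnt (F count now 2)
Step 12: +2 fires, +2 burnt (F count now 2)
Step 13: +0 fires, +2 burnt (F count now 0)
Fire out after step 13
Initially T: 21, now '.': 29
Total burnt (originally-T cells now '.'): 20

Answer: 20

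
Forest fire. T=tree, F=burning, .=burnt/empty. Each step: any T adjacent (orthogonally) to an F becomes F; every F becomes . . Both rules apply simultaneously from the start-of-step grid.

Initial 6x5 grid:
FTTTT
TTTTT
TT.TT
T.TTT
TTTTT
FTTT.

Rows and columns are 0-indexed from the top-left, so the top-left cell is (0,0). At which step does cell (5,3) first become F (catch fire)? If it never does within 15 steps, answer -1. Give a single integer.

Step 1: cell (5,3)='T' (+4 fires, +2 burnt)
Step 2: cell (5,3)='T' (+6 fires, +4 burnt)
Step 3: cell (5,3)='F' (+5 fires, +6 burnt)
  -> target ignites at step 3
Step 4: cell (5,3)='.' (+4 fires, +5 burnt)
Step 5: cell (5,3)='.' (+4 fires, +4 burnt)
Step 6: cell (5,3)='.' (+2 fires, +4 burnt)
Step 7: cell (5,3)='.' (+0 fires, +2 burnt)
  fire out at step 7

3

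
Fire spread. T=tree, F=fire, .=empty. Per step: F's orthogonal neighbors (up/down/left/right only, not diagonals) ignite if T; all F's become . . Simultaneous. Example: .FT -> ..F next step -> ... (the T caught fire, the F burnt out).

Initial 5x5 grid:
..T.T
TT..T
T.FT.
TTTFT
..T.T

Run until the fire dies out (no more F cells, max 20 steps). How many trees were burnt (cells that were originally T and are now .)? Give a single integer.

Step 1: +3 fires, +2 burnt (F count now 3)
Step 2: +3 fires, +3 burnt (F count now 3)
Step 3: +1 fires, +3 burnt (F count now 1)
Step 4: +1 fires, +1 burnt (F count now 1)
Step 5: +1 fires, +1 burnt (F count now 1)
Step 6: +1 fires, +1 burnt (F count now 1)
Step 7: +0 fires, +1 burnt (F count now 0)
Fire out after step 7
Initially T: 13, now '.': 22
Total burnt (originally-T cells now '.'): 10

Answer: 10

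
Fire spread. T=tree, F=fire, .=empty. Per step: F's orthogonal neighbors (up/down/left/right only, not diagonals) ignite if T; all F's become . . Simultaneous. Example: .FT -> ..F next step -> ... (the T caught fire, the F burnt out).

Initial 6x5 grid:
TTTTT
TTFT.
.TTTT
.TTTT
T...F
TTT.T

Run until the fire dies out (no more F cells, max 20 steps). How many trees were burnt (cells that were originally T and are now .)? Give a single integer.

Step 1: +6 fires, +2 burnt (F count now 6)
Step 2: +8 fires, +6 burnt (F count now 8)
Step 3: +3 fires, +8 burnt (F count now 3)
Step 4: +0 fires, +3 burnt (F count now 0)
Fire out after step 4
Initially T: 21, now '.': 26
Total burnt (originally-T cells now '.'): 17

Answer: 17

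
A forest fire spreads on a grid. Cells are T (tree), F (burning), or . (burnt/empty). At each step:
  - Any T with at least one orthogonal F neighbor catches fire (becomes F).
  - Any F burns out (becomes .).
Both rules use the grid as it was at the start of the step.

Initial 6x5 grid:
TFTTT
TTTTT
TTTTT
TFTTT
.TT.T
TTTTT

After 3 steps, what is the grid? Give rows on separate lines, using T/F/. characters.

Step 1: 7 trees catch fire, 2 burn out
  F.FTT
  TFTTT
  TFTTT
  F.FTT
  .FT.T
  TTTTT
Step 2: 8 trees catch fire, 7 burn out
  ...FT
  F.FTT
  F.FTT
  ...FT
  ..F.T
  TFTTT
Step 3: 6 trees catch fire, 8 burn out
  ....F
  ...FT
  ...FT
  ....F
  ....T
  F.FTT

....F
...FT
...FT
....F
....T
F.FTT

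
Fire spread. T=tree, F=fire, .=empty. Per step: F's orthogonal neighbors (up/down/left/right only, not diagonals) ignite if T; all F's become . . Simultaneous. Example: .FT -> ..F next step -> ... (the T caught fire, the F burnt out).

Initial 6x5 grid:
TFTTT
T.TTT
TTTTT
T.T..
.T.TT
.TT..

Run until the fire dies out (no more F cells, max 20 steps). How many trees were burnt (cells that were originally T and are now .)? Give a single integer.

Step 1: +2 fires, +1 burnt (F count now 2)
Step 2: +3 fires, +2 burnt (F count now 3)
Step 3: +4 fires, +3 burnt (F count now 4)
Step 4: +5 fires, +4 burnt (F count now 5)
Step 5: +1 fires, +5 burnt (F count now 1)
Step 6: +0 fires, +1 burnt (F count now 0)
Fire out after step 6
Initially T: 20, now '.': 25
Total burnt (originally-T cells now '.'): 15

Answer: 15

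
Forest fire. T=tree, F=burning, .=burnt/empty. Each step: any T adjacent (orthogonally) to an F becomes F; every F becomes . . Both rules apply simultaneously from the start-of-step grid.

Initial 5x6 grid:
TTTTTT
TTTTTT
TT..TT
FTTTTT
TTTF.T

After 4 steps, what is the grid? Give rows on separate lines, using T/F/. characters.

Step 1: 5 trees catch fire, 2 burn out
  TTTTTT
  TTTTTT
  FT..TT
  .FTFTT
  FTF..T
Step 2: 5 trees catch fire, 5 burn out
  TTTTTT
  FTTTTT
  .F..TT
  ..F.FT
  .F...T
Step 3: 4 trees catch fire, 5 burn out
  FTTTTT
  .FTTTT
  ....FT
  .....F
  .....T
Step 4: 5 trees catch fire, 4 burn out
  .FTTTT
  ..FTFT
  .....F
  ......
  .....F

.FTTTT
..FTFT
.....F
......
.....F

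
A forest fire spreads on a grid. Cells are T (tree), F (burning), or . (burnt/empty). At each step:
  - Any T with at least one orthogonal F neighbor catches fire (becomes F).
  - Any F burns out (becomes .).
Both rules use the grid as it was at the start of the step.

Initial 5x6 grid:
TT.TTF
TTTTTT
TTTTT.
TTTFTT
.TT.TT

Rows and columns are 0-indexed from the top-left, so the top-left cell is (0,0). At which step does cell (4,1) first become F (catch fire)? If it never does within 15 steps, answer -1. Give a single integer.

Step 1: cell (4,1)='T' (+5 fires, +2 burnt)
Step 2: cell (4,1)='T' (+9 fires, +5 burnt)
Step 3: cell (4,1)='F' (+5 fires, +9 burnt)
  -> target ignites at step 3
Step 4: cell (4,1)='.' (+2 fires, +5 burnt)
Step 5: cell (4,1)='.' (+2 fires, +2 burnt)
Step 6: cell (4,1)='.' (+1 fires, +2 burnt)
Step 7: cell (4,1)='.' (+0 fires, +1 burnt)
  fire out at step 7

3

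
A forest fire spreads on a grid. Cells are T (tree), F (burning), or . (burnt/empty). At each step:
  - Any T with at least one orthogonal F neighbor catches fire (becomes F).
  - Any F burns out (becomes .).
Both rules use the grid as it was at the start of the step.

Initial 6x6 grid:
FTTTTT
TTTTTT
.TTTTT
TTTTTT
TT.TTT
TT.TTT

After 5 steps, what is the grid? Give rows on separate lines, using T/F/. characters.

Step 1: 2 trees catch fire, 1 burn out
  .FTTTT
  FTTTTT
  .TTTTT
  TTTTTT
  TT.TTT
  TT.TTT
Step 2: 2 trees catch fire, 2 burn out
  ..FTTT
  .FTTTT
  .TTTTT
  TTTTTT
  TT.TTT
  TT.TTT
Step 3: 3 trees catch fire, 2 burn out
  ...FTT
  ..FTTT
  .FTTTT
  TTTTTT
  TT.TTT
  TT.TTT
Step 4: 4 trees catch fire, 3 burn out
  ....FT
  ...FTT
  ..FTTT
  TFTTTT
  TT.TTT
  TT.TTT
Step 5: 6 trees catch fire, 4 burn out
  .....F
  ....FT
  ...FTT
  F.FTTT
  TF.TTT
  TT.TTT

.....F
....FT
...FTT
F.FTTT
TF.TTT
TT.TTT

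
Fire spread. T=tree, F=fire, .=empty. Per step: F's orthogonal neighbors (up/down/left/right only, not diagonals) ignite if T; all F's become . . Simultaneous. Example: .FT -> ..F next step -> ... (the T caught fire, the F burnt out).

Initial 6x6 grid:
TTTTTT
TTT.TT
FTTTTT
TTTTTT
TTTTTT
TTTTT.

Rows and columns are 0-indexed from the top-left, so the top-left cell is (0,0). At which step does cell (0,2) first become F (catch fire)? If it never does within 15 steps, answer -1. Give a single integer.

Step 1: cell (0,2)='T' (+3 fires, +1 burnt)
Step 2: cell (0,2)='T' (+5 fires, +3 burnt)
Step 3: cell (0,2)='T' (+6 fires, +5 burnt)
Step 4: cell (0,2)='F' (+5 fires, +6 burnt)
  -> target ignites at step 4
Step 5: cell (0,2)='.' (+6 fires, +5 burnt)
Step 6: cell (0,2)='.' (+5 fires, +6 burnt)
Step 7: cell (0,2)='.' (+3 fires, +5 burnt)
Step 8: cell (0,2)='.' (+0 fires, +3 burnt)
  fire out at step 8

4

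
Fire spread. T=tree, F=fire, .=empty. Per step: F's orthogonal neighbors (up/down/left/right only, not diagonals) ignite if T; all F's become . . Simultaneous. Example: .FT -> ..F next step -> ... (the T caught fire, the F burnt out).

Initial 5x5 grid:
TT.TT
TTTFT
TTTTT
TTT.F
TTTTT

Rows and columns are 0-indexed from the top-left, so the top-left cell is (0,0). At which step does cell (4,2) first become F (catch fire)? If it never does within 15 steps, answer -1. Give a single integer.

Step 1: cell (4,2)='T' (+6 fires, +2 burnt)
Step 2: cell (4,2)='T' (+4 fires, +6 burnt)
Step 3: cell (4,2)='F' (+5 fires, +4 burnt)
  -> target ignites at step 3
Step 4: cell (4,2)='.' (+4 fires, +5 burnt)
Step 5: cell (4,2)='.' (+2 fires, +4 burnt)
Step 6: cell (4,2)='.' (+0 fires, +2 burnt)
  fire out at step 6

3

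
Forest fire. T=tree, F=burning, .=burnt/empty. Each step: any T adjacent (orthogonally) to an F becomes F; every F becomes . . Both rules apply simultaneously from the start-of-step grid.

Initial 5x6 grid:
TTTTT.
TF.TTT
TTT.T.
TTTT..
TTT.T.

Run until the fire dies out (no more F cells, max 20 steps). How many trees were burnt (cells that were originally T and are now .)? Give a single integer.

Answer: 20

Derivation:
Step 1: +3 fires, +1 burnt (F count now 3)
Step 2: +5 fires, +3 burnt (F count now 5)
Step 3: +4 fires, +5 burnt (F count now 4)
Step 4: +5 fires, +4 burnt (F count now 5)
Step 5: +1 fires, +5 burnt (F count now 1)
Step 6: +2 fires, +1 burnt (F count now 2)
Step 7: +0 fires, +2 burnt (F count now 0)
Fire out after step 7
Initially T: 21, now '.': 29
Total burnt (originally-T cells now '.'): 20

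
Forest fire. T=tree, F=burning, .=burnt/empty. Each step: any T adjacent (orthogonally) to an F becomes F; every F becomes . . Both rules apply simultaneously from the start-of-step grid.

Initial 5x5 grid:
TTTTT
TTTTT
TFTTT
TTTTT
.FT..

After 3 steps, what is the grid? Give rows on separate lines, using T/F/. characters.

Step 1: 5 trees catch fire, 2 burn out
  TTTTT
  TFTTT
  F.FTT
  TFTTT
  ..F..
Step 2: 6 trees catch fire, 5 burn out
  TFTTT
  F.FTT
  ...FT
  F.FTT
  .....
Step 3: 5 trees catch fire, 6 burn out
  F.FTT
  ...FT
  ....F
  ...FT
  .....

F.FTT
...FT
....F
...FT
.....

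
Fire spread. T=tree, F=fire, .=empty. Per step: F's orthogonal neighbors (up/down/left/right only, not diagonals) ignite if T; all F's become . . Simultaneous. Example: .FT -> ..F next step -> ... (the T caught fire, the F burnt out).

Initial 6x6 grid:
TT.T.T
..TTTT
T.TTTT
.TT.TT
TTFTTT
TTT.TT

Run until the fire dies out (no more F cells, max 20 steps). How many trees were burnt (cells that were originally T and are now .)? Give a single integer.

Answer: 24

Derivation:
Step 1: +4 fires, +1 burnt (F count now 4)
Step 2: +5 fires, +4 burnt (F count now 5)
Step 3: +6 fires, +5 burnt (F count now 6)
Step 4: +4 fires, +6 burnt (F count now 4)
Step 5: +3 fires, +4 burnt (F count now 3)
Step 6: +1 fires, +3 burnt (F count now 1)
Step 7: +1 fires, +1 burnt (F count now 1)
Step 8: +0 fires, +1 burnt (F count now 0)
Fire out after step 8
Initially T: 27, now '.': 33
Total burnt (originally-T cells now '.'): 24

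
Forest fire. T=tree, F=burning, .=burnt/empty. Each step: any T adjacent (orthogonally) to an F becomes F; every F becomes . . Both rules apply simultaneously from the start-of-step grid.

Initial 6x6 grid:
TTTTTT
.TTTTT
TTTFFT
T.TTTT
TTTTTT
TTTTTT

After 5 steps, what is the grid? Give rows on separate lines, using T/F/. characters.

Step 1: 6 trees catch fire, 2 burn out
  TTTTTT
  .TTFFT
  TTF..F
  T.TFFT
  TTTTTT
  TTTTTT
Step 2: 9 trees catch fire, 6 burn out
  TTTFFT
  .TF..F
  TF....
  T.F..F
  TTTFFT
  TTTTTT
Step 3: 8 trees catch fire, 9 burn out
  TTF..F
  .F....
  F.....
  T.....
  TTF..F
  TTTFFT
Step 4: 5 trees catch fire, 8 burn out
  TF....
  ......
  ......
  F.....
  TF....
  TTF..F
Step 5: 3 trees catch fire, 5 burn out
  F.....
  ......
  ......
  ......
  F.....
  TF....

F.....
......
......
......
F.....
TF....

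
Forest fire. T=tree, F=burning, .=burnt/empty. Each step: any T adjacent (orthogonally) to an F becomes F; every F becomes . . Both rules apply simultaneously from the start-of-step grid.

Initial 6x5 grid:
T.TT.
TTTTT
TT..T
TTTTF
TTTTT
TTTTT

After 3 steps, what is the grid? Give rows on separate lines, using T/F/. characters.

Step 1: 3 trees catch fire, 1 burn out
  T.TT.
  TTTTT
  TT..F
  TTTF.
  TTTTF
  TTTTT
Step 2: 4 trees catch fire, 3 burn out
  T.TT.
  TTTTF
  TT...
  TTF..
  TTTF.
  TTTTF
Step 3: 4 trees catch fire, 4 burn out
  T.TT.
  TTTF.
  TT...
  TF...
  TTF..
  TTTF.

T.TT.
TTTF.
TT...
TF...
TTF..
TTTF.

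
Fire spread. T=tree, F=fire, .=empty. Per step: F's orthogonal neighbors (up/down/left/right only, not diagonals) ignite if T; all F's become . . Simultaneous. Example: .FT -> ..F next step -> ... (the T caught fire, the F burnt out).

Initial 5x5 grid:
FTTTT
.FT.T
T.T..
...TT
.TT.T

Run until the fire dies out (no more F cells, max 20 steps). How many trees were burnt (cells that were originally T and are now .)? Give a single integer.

Answer: 7

Derivation:
Step 1: +2 fires, +2 burnt (F count now 2)
Step 2: +2 fires, +2 burnt (F count now 2)
Step 3: +1 fires, +2 burnt (F count now 1)
Step 4: +1 fires, +1 burnt (F count now 1)
Step 5: +1 fires, +1 burnt (F count now 1)
Step 6: +0 fires, +1 burnt (F count now 0)
Fire out after step 6
Initially T: 13, now '.': 19
Total burnt (originally-T cells now '.'): 7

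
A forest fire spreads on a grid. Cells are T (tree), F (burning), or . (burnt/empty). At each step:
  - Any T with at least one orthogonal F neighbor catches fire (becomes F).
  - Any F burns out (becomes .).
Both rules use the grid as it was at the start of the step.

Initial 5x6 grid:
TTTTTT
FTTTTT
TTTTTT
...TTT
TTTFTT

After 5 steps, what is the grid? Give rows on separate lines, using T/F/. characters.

Step 1: 6 trees catch fire, 2 burn out
  FTTTTT
  .FTTTT
  FTTTTT
  ...FTT
  TTF.FT
Step 2: 7 trees catch fire, 6 burn out
  .FTTTT
  ..FTTT
  .FTFTT
  ....FT
  TF...F
Step 3: 6 trees catch fire, 7 burn out
  ..FTTT
  ...FTT
  ..F.FT
  .....F
  F.....
Step 4: 3 trees catch fire, 6 burn out
  ...FTT
  ....FT
  .....F
  ......
  ......
Step 5: 2 trees catch fire, 3 burn out
  ....FT
  .....F
  ......
  ......
  ......

....FT
.....F
......
......
......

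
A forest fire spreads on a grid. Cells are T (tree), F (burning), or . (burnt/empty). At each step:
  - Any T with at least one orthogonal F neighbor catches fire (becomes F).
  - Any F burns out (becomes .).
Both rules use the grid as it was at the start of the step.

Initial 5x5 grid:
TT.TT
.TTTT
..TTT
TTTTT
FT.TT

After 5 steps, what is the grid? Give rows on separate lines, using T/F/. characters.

Step 1: 2 trees catch fire, 1 burn out
  TT.TT
  .TTTT
  ..TTT
  FTTTT
  .F.TT
Step 2: 1 trees catch fire, 2 burn out
  TT.TT
  .TTTT
  ..TTT
  .FTTT
  ...TT
Step 3: 1 trees catch fire, 1 burn out
  TT.TT
  .TTTT
  ..TTT
  ..FTT
  ...TT
Step 4: 2 trees catch fire, 1 burn out
  TT.TT
  .TTTT
  ..FTT
  ...FT
  ...TT
Step 5: 4 trees catch fire, 2 burn out
  TT.TT
  .TFTT
  ...FT
  ....F
  ...FT

TT.TT
.TFTT
...FT
....F
...FT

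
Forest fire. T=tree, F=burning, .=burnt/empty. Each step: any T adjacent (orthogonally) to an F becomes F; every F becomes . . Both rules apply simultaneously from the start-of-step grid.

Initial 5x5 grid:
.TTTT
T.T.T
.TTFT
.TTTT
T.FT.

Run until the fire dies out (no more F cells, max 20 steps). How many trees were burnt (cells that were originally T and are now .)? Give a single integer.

Step 1: +5 fires, +2 burnt (F count now 5)
Step 2: +5 fires, +5 burnt (F count now 5)
Step 3: +2 fires, +5 burnt (F count now 2)
Step 4: +2 fires, +2 burnt (F count now 2)
Step 5: +0 fires, +2 burnt (F count now 0)
Fire out after step 5
Initially T: 16, now '.': 23
Total burnt (originally-T cells now '.'): 14

Answer: 14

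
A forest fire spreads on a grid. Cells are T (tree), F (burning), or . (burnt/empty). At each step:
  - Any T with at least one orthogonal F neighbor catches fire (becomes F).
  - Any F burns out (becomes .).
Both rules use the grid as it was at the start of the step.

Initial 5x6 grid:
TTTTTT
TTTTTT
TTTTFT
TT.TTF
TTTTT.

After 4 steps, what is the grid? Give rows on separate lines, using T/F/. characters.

Step 1: 4 trees catch fire, 2 burn out
  TTTTTT
  TTTTFT
  TTTF.F
  TT.TF.
  TTTTT.
Step 2: 6 trees catch fire, 4 burn out
  TTTTFT
  TTTF.F
  TTF...
  TT.F..
  TTTTF.
Step 3: 5 trees catch fire, 6 burn out
  TTTF.F
  TTF...
  TF....
  TT....
  TTTF..
Step 4: 5 trees catch fire, 5 burn out
  TTF...
  TF....
  F.....
  TF....
  TTF...

TTF...
TF....
F.....
TF....
TTF...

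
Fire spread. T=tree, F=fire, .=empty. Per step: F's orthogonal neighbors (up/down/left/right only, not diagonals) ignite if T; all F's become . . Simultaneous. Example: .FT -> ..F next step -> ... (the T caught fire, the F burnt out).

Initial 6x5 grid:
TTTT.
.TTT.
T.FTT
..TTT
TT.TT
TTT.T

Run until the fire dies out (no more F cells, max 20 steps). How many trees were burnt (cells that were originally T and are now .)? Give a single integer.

Answer: 15

Derivation:
Step 1: +3 fires, +1 burnt (F count now 3)
Step 2: +5 fires, +3 burnt (F count now 5)
Step 3: +4 fires, +5 burnt (F count now 4)
Step 4: +2 fires, +4 burnt (F count now 2)
Step 5: +1 fires, +2 burnt (F count now 1)
Step 6: +0 fires, +1 burnt (F count now 0)
Fire out after step 6
Initially T: 21, now '.': 24
Total burnt (originally-T cells now '.'): 15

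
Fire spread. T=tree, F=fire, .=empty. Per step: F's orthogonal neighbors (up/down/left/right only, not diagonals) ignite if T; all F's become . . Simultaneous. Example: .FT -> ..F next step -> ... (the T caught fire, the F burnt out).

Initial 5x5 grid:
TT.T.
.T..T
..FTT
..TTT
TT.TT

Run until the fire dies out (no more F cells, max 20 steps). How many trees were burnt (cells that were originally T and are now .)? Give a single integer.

Step 1: +2 fires, +1 burnt (F count now 2)
Step 2: +2 fires, +2 burnt (F count now 2)
Step 3: +3 fires, +2 burnt (F count now 3)
Step 4: +1 fires, +3 burnt (F count now 1)
Step 5: +0 fires, +1 burnt (F count now 0)
Fire out after step 5
Initially T: 14, now '.': 19
Total burnt (originally-T cells now '.'): 8

Answer: 8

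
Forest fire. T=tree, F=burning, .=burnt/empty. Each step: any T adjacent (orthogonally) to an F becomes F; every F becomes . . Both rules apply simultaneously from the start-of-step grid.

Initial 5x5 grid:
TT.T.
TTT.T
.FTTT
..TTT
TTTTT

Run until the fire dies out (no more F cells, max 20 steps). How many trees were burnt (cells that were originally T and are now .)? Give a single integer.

Step 1: +2 fires, +1 burnt (F count now 2)
Step 2: +5 fires, +2 burnt (F count now 5)
Step 3: +4 fires, +5 burnt (F count now 4)
Step 4: +4 fires, +4 burnt (F count now 4)
Step 5: +2 fires, +4 burnt (F count now 2)
Step 6: +0 fires, +2 burnt (F count now 0)
Fire out after step 6
Initially T: 18, now '.': 24
Total burnt (originally-T cells now '.'): 17

Answer: 17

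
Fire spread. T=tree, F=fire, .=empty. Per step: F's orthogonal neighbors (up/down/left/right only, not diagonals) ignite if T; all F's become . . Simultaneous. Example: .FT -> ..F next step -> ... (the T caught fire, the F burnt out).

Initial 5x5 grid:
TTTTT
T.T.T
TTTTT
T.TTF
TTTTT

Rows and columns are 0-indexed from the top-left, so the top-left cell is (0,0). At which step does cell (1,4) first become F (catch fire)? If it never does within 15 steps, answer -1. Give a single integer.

Step 1: cell (1,4)='T' (+3 fires, +1 burnt)
Step 2: cell (1,4)='F' (+4 fires, +3 burnt)
  -> target ignites at step 2
Step 3: cell (1,4)='.' (+3 fires, +4 burnt)
Step 4: cell (1,4)='.' (+4 fires, +3 burnt)
Step 5: cell (1,4)='.' (+3 fires, +4 burnt)
Step 6: cell (1,4)='.' (+3 fires, +3 burnt)
Step 7: cell (1,4)='.' (+1 fires, +3 burnt)
Step 8: cell (1,4)='.' (+0 fires, +1 burnt)
  fire out at step 8

2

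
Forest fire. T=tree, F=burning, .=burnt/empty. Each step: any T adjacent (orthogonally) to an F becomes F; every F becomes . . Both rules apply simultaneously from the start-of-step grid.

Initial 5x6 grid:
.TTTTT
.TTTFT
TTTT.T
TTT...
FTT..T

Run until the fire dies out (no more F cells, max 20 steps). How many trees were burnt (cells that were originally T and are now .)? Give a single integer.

Answer: 19

Derivation:
Step 1: +5 fires, +2 burnt (F count now 5)
Step 2: +8 fires, +5 burnt (F count now 8)
Step 3: +5 fires, +8 burnt (F count now 5)
Step 4: +1 fires, +5 burnt (F count now 1)
Step 5: +0 fires, +1 burnt (F count now 0)
Fire out after step 5
Initially T: 20, now '.': 29
Total burnt (originally-T cells now '.'): 19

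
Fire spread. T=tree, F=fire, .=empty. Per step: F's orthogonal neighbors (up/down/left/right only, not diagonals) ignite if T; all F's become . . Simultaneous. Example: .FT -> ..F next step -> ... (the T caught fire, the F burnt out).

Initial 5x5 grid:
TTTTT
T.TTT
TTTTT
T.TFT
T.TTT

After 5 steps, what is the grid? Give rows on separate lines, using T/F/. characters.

Step 1: 4 trees catch fire, 1 burn out
  TTTTT
  T.TTT
  TTTFT
  T.F.F
  T.TFT
Step 2: 5 trees catch fire, 4 burn out
  TTTTT
  T.TFT
  TTF.F
  T....
  T.F.F
Step 3: 4 trees catch fire, 5 burn out
  TTTFT
  T.F.F
  TF...
  T....
  T....
Step 4: 3 trees catch fire, 4 burn out
  TTF.F
  T....
  F....
  T....
  T....
Step 5: 3 trees catch fire, 3 burn out
  TF...
  F....
  .....
  F....
  T....

TF...
F....
.....
F....
T....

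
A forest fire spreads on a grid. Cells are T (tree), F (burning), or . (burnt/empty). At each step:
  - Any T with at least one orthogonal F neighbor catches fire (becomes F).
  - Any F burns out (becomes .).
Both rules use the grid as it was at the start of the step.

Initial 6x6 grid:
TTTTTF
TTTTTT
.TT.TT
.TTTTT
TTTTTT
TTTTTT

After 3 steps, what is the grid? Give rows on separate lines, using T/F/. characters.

Step 1: 2 trees catch fire, 1 burn out
  TTTTF.
  TTTTTF
  .TT.TT
  .TTTTT
  TTTTTT
  TTTTTT
Step 2: 3 trees catch fire, 2 burn out
  TTTF..
  TTTTF.
  .TT.TF
  .TTTTT
  TTTTTT
  TTTTTT
Step 3: 4 trees catch fire, 3 burn out
  TTF...
  TTTF..
  .TT.F.
  .TTTTF
  TTTTTT
  TTTTTT

TTF...
TTTF..
.TT.F.
.TTTTF
TTTTTT
TTTTTT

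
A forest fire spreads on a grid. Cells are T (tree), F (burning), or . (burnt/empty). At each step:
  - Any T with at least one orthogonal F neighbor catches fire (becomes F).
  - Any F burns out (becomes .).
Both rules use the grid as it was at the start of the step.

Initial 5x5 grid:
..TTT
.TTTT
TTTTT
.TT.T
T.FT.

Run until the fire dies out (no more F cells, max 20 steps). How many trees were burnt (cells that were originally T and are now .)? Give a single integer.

Answer: 16

Derivation:
Step 1: +2 fires, +1 burnt (F count now 2)
Step 2: +2 fires, +2 burnt (F count now 2)
Step 3: +3 fires, +2 burnt (F count now 3)
Step 4: +5 fires, +3 burnt (F count now 5)
Step 5: +3 fires, +5 burnt (F count now 3)
Step 6: +1 fires, +3 burnt (F count now 1)
Step 7: +0 fires, +1 burnt (F count now 0)
Fire out after step 7
Initially T: 17, now '.': 24
Total burnt (originally-T cells now '.'): 16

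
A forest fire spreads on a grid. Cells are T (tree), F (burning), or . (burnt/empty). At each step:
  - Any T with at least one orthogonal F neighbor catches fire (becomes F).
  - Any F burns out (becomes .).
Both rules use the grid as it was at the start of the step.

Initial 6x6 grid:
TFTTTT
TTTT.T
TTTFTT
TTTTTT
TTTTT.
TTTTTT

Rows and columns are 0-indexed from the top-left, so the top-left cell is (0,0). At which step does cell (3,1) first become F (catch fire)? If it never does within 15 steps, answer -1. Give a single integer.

Step 1: cell (3,1)='T' (+7 fires, +2 burnt)
Step 2: cell (3,1)='T' (+8 fires, +7 burnt)
Step 3: cell (3,1)='F' (+8 fires, +8 burnt)
  -> target ignites at step 3
Step 4: cell (3,1)='.' (+5 fires, +8 burnt)
Step 5: cell (3,1)='.' (+3 fires, +5 burnt)
Step 6: cell (3,1)='.' (+1 fires, +3 burnt)
Step 7: cell (3,1)='.' (+0 fires, +1 burnt)
  fire out at step 7

3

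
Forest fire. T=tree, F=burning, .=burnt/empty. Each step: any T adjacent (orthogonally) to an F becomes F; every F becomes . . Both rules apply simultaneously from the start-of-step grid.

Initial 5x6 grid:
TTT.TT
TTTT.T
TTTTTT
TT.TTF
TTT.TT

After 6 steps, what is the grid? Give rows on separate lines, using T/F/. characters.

Step 1: 3 trees catch fire, 1 burn out
  TTT.TT
  TTTT.T
  TTTTTF
  TT.TF.
  TTT.TF
Step 2: 4 trees catch fire, 3 burn out
  TTT.TT
  TTTT.F
  TTTTF.
  TT.F..
  TTT.F.
Step 3: 2 trees catch fire, 4 burn out
  TTT.TF
  TTTT..
  TTTF..
  TT....
  TTT...
Step 4: 3 trees catch fire, 2 burn out
  TTT.F.
  TTTF..
  TTF...
  TT....
  TTT...
Step 5: 2 trees catch fire, 3 burn out
  TTT...
  TTF...
  TF....
  TT....
  TTT...
Step 6: 4 trees catch fire, 2 burn out
  TTF...
  TF....
  F.....
  TF....
  TTT...

TTF...
TF....
F.....
TF....
TTT...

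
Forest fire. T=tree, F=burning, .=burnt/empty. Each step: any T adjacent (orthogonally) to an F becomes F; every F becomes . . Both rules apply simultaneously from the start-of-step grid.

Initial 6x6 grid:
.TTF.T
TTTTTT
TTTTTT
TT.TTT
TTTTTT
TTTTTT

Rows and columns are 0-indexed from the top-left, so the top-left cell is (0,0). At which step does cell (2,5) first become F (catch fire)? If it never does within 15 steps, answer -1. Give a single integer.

Step 1: cell (2,5)='T' (+2 fires, +1 burnt)
Step 2: cell (2,5)='T' (+4 fires, +2 burnt)
Step 3: cell (2,5)='T' (+5 fires, +4 burnt)
Step 4: cell (2,5)='F' (+6 fires, +5 burnt)
  -> target ignites at step 4
Step 5: cell (2,5)='.' (+6 fires, +6 burnt)
Step 6: cell (2,5)='.' (+5 fires, +6 burnt)
Step 7: cell (2,5)='.' (+3 fires, +5 burnt)
Step 8: cell (2,5)='.' (+1 fires, +3 burnt)
Step 9: cell (2,5)='.' (+0 fires, +1 burnt)
  fire out at step 9

4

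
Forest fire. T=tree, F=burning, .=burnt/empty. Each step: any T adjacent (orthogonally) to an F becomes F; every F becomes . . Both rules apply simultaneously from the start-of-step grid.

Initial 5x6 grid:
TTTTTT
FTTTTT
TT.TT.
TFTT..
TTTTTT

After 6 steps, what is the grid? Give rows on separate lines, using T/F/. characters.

Step 1: 7 trees catch fire, 2 burn out
  FTTTTT
  .FTTTT
  FF.TT.
  F.FT..
  TFTTTT
Step 2: 5 trees catch fire, 7 burn out
  .FTTTT
  ..FTTT
  ...TT.
  ...F..
  F.FTTT
Step 3: 4 trees catch fire, 5 burn out
  ..FTTT
  ...FTT
  ...FT.
  ......
  ...FTT
Step 4: 4 trees catch fire, 4 burn out
  ...FTT
  ....FT
  ....F.
  ......
  ....FT
Step 5: 3 trees catch fire, 4 burn out
  ....FT
  .....F
  ......
  ......
  .....F
Step 6: 1 trees catch fire, 3 burn out
  .....F
  ......
  ......
  ......
  ......

.....F
......
......
......
......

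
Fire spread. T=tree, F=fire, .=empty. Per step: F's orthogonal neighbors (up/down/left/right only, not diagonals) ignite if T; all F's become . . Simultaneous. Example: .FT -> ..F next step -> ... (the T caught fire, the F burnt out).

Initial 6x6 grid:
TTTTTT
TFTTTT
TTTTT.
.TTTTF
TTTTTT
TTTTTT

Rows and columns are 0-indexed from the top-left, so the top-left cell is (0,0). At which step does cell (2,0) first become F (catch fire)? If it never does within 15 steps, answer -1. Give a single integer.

Step 1: cell (2,0)='T' (+6 fires, +2 burnt)
Step 2: cell (2,0)='F' (+10 fires, +6 burnt)
  -> target ignites at step 2
Step 3: cell (2,0)='.' (+7 fires, +10 burnt)
Step 4: cell (2,0)='.' (+6 fires, +7 burnt)
Step 5: cell (2,0)='.' (+3 fires, +6 burnt)
Step 6: cell (2,0)='.' (+0 fires, +3 burnt)
  fire out at step 6

2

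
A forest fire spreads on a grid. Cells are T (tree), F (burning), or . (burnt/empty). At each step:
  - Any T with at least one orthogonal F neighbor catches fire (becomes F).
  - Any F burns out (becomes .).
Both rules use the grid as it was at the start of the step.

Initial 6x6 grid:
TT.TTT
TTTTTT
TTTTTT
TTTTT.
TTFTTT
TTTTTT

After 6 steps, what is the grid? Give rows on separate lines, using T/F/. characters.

Step 1: 4 trees catch fire, 1 burn out
  TT.TTT
  TTTTTT
  TTTTTT
  TTFTT.
  TF.FTT
  TTFTTT
Step 2: 7 trees catch fire, 4 burn out
  TT.TTT
  TTTTTT
  TTFTTT
  TF.FT.
  F...FT
  TF.FTT
Step 3: 8 trees catch fire, 7 burn out
  TT.TTT
  TTFTTT
  TF.FTT
  F...F.
  .....F
  F...FT
Step 4: 5 trees catch fire, 8 burn out
  TT.TTT
  TF.FTT
  F...FT
  ......
  ......
  .....F
Step 5: 5 trees catch fire, 5 burn out
  TF.FTT
  F...FT
  .....F
  ......
  ......
  ......
Step 6: 3 trees catch fire, 5 burn out
  F...FT
  .....F
  ......
  ......
  ......
  ......

F...FT
.....F
......
......
......
......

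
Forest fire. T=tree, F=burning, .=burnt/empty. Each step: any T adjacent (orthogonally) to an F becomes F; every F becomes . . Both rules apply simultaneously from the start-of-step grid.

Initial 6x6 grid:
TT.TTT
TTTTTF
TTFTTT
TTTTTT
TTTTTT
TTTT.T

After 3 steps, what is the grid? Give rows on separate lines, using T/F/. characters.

Step 1: 7 trees catch fire, 2 burn out
  TT.TTF
  TTFTF.
  TF.FTF
  TTFTTT
  TTTTTT
  TTTT.T
Step 2: 9 trees catch fire, 7 burn out
  TT.TF.
  TF.F..
  F...F.
  TF.FTF
  TTFTTT
  TTTT.T
Step 3: 9 trees catch fire, 9 burn out
  TF.F..
  F.....
  ......
  F...F.
  TF.FTF
  TTFT.T

TF.F..
F.....
......
F...F.
TF.FTF
TTFT.T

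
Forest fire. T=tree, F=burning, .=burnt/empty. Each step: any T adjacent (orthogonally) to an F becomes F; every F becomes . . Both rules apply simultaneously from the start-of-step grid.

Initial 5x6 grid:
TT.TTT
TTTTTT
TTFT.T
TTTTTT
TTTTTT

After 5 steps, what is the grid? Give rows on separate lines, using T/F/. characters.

Step 1: 4 trees catch fire, 1 burn out
  TT.TTT
  TTFTTT
  TF.F.T
  TTFTTT
  TTTTTT
Step 2: 6 trees catch fire, 4 burn out
  TT.TTT
  TF.FTT
  F....T
  TF.FTT
  TTFTTT
Step 3: 8 trees catch fire, 6 burn out
  TF.FTT
  F...FT
  .....T
  F...FT
  TF.FTT
Step 4: 6 trees catch fire, 8 burn out
  F...FT
  .....F
  .....T
  .....F
  F...FT
Step 5: 3 trees catch fire, 6 burn out
  .....F
  ......
  .....F
  ......
  .....F

.....F
......
.....F
......
.....F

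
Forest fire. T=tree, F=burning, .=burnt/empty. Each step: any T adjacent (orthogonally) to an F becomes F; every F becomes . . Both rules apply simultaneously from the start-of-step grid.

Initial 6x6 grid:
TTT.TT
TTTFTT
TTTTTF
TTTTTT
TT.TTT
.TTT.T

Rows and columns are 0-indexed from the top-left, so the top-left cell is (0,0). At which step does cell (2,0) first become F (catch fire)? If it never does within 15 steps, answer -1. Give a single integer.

Step 1: cell (2,0)='T' (+6 fires, +2 burnt)
Step 2: cell (2,0)='T' (+8 fires, +6 burnt)
Step 3: cell (2,0)='T' (+7 fires, +8 burnt)
Step 4: cell (2,0)='F' (+4 fires, +7 burnt)
  -> target ignites at step 4
Step 5: cell (2,0)='.' (+3 fires, +4 burnt)
Step 6: cell (2,0)='.' (+2 fires, +3 burnt)
Step 7: cell (2,0)='.' (+0 fires, +2 burnt)
  fire out at step 7

4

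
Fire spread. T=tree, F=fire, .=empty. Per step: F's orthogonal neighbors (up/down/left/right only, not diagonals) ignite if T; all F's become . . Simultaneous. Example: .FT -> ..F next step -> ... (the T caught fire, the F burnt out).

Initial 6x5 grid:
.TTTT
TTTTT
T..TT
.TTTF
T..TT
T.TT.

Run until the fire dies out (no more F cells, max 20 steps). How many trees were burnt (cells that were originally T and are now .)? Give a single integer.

Step 1: +3 fires, +1 burnt (F count now 3)
Step 2: +4 fires, +3 burnt (F count now 4)
Step 3: +4 fires, +4 burnt (F count now 4)
Step 4: +3 fires, +4 burnt (F count now 3)
Step 5: +2 fires, +3 burnt (F count now 2)
Step 6: +2 fires, +2 burnt (F count now 2)
Step 7: +1 fires, +2 burnt (F count now 1)
Step 8: +0 fires, +1 burnt (F count now 0)
Fire out after step 8
Initially T: 21, now '.': 28
Total burnt (originally-T cells now '.'): 19

Answer: 19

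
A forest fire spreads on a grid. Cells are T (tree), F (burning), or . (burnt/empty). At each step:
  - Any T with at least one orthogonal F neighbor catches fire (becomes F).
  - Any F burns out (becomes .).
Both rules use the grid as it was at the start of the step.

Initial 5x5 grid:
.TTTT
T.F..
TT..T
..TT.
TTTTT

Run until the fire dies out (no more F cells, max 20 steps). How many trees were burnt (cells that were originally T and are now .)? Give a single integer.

Answer: 4

Derivation:
Step 1: +1 fires, +1 burnt (F count now 1)
Step 2: +2 fires, +1 burnt (F count now 2)
Step 3: +1 fires, +2 burnt (F count now 1)
Step 4: +0 fires, +1 burnt (F count now 0)
Fire out after step 4
Initially T: 15, now '.': 14
Total burnt (originally-T cells now '.'): 4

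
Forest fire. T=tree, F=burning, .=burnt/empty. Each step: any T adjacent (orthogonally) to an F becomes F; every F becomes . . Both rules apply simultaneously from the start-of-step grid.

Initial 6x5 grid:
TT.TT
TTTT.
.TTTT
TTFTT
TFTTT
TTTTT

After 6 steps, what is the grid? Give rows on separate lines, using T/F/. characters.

Step 1: 6 trees catch fire, 2 burn out
  TT.TT
  TTTT.
  .TFTT
  TF.FT
  F.FTT
  TFTTT
Step 2: 8 trees catch fire, 6 burn out
  TT.TT
  TTFT.
  .F.FT
  F...F
  ...FT
  F.FTT
Step 3: 5 trees catch fire, 8 burn out
  TT.TT
  TF.F.
  ....F
  .....
  ....F
  ...FT
Step 4: 4 trees catch fire, 5 burn out
  TF.FT
  F....
  .....
  .....
  .....
  ....F
Step 5: 2 trees catch fire, 4 burn out
  F...F
  .....
  .....
  .....
  .....
  .....
Step 6: 0 trees catch fire, 2 burn out
  .....
  .....
  .....
  .....
  .....
  .....

.....
.....
.....
.....
.....
.....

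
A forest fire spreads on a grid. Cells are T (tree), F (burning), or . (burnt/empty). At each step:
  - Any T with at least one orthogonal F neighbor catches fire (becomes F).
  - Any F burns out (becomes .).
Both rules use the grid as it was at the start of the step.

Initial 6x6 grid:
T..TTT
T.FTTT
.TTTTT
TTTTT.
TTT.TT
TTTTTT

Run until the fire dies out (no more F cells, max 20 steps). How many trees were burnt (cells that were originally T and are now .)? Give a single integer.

Answer: 27

Derivation:
Step 1: +2 fires, +1 burnt (F count now 2)
Step 2: +5 fires, +2 burnt (F count now 5)
Step 3: +6 fires, +5 burnt (F count now 6)
Step 4: +6 fires, +6 burnt (F count now 6)
Step 5: +4 fires, +6 burnt (F count now 4)
Step 6: +3 fires, +4 burnt (F count now 3)
Step 7: +1 fires, +3 burnt (F count now 1)
Step 8: +0 fires, +1 burnt (F count now 0)
Fire out after step 8
Initially T: 29, now '.': 34
Total burnt (originally-T cells now '.'): 27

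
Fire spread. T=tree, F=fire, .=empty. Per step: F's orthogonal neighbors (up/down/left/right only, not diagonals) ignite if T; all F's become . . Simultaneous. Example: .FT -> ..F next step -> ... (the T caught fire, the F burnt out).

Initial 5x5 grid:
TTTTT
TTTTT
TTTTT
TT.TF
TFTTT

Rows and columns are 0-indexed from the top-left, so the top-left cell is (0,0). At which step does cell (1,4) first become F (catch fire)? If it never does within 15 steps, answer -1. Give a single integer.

Step 1: cell (1,4)='T' (+6 fires, +2 burnt)
Step 2: cell (1,4)='F' (+5 fires, +6 burnt)
  -> target ignites at step 2
Step 3: cell (1,4)='.' (+5 fires, +5 burnt)
Step 4: cell (1,4)='.' (+4 fires, +5 burnt)
Step 5: cell (1,4)='.' (+2 fires, +4 burnt)
Step 6: cell (1,4)='.' (+0 fires, +2 burnt)
  fire out at step 6

2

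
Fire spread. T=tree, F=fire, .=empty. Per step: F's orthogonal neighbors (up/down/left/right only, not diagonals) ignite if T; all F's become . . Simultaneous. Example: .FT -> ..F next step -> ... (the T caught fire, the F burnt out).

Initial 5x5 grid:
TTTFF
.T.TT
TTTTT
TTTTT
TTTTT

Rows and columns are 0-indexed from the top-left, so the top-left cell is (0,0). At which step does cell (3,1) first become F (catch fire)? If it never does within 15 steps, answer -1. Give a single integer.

Step 1: cell (3,1)='T' (+3 fires, +2 burnt)
Step 2: cell (3,1)='T' (+3 fires, +3 burnt)
Step 3: cell (3,1)='T' (+5 fires, +3 burnt)
Step 4: cell (3,1)='T' (+4 fires, +5 burnt)
Step 5: cell (3,1)='F' (+3 fires, +4 burnt)
  -> target ignites at step 5
Step 6: cell (3,1)='.' (+2 fires, +3 burnt)
Step 7: cell (3,1)='.' (+1 fires, +2 burnt)
Step 8: cell (3,1)='.' (+0 fires, +1 burnt)
  fire out at step 8

5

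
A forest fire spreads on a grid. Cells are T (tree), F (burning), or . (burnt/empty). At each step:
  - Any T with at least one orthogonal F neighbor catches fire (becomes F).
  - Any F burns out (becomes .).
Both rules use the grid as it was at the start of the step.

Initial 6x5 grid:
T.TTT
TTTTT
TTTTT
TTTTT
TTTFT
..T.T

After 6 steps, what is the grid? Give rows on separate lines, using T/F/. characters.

Step 1: 3 trees catch fire, 1 burn out
  T.TTT
  TTTTT
  TTTTT
  TTTFT
  TTF.F
  ..T.T
Step 2: 6 trees catch fire, 3 burn out
  T.TTT
  TTTTT
  TTTFT
  TTF.F
  TF...
  ..F.F
Step 3: 5 trees catch fire, 6 burn out
  T.TTT
  TTTFT
  TTF.F
  TF...
  F....
  .....
Step 4: 5 trees catch fire, 5 burn out
  T.TFT
  TTF.F
  TF...
  F....
  .....
  .....
Step 5: 4 trees catch fire, 5 burn out
  T.F.F
  TF...
  F....
  .....
  .....
  .....
Step 6: 1 trees catch fire, 4 burn out
  T....
  F....
  .....
  .....
  .....
  .....

T....
F....
.....
.....
.....
.....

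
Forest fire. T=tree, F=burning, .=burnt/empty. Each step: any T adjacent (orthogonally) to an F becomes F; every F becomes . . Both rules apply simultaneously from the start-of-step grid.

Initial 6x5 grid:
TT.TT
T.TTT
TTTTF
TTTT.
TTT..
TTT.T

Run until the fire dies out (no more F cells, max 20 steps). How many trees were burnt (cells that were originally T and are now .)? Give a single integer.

Answer: 22

Derivation:
Step 1: +2 fires, +1 burnt (F count now 2)
Step 2: +4 fires, +2 burnt (F count now 4)
Step 3: +4 fires, +4 burnt (F count now 4)
Step 4: +3 fires, +4 burnt (F count now 3)
Step 5: +4 fires, +3 burnt (F count now 4)
Step 6: +3 fires, +4 burnt (F count now 3)
Step 7: +2 fires, +3 burnt (F count now 2)
Step 8: +0 fires, +2 burnt (F count now 0)
Fire out after step 8
Initially T: 23, now '.': 29
Total burnt (originally-T cells now '.'): 22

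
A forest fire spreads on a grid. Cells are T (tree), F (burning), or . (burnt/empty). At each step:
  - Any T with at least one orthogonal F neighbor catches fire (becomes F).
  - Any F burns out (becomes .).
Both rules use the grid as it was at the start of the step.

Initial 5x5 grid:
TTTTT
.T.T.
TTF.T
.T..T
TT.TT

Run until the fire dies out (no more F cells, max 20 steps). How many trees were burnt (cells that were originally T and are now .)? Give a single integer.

Step 1: +1 fires, +1 burnt (F count now 1)
Step 2: +3 fires, +1 burnt (F count now 3)
Step 3: +2 fires, +3 burnt (F count now 2)
Step 4: +3 fires, +2 burnt (F count now 3)
Step 5: +1 fires, +3 burnt (F count now 1)
Step 6: +2 fires, +1 burnt (F count now 2)
Step 7: +0 fires, +2 burnt (F count now 0)
Fire out after step 7
Initially T: 16, now '.': 21
Total burnt (originally-T cells now '.'): 12

Answer: 12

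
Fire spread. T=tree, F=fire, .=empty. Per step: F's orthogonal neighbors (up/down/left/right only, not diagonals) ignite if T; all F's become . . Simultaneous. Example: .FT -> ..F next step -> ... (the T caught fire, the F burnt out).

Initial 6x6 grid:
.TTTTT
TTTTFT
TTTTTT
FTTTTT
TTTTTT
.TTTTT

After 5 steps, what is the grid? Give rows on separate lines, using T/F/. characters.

Step 1: 7 trees catch fire, 2 burn out
  .TTTFT
  TTTF.F
  FTTTFT
  .FTTTT
  FTTTTT
  .TTTTT
Step 2: 10 trees catch fire, 7 burn out
  .TTF.F
  FTF...
  .FTF.F
  ..FTFT
  .FTTTT
  .TTTTT
Step 3: 8 trees catch fire, 10 burn out
  .TF...
  .F....
  ..F...
  ...F.F
  ..FTFT
  .FTTTT
Step 4: 5 trees catch fire, 8 burn out
  .F....
  ......
  ......
  ......
  ...F.F
  ..FTFT
Step 5: 2 trees catch fire, 5 burn out
  ......
  ......
  ......
  ......
  ......
  ...F.F

......
......
......
......
......
...F.F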